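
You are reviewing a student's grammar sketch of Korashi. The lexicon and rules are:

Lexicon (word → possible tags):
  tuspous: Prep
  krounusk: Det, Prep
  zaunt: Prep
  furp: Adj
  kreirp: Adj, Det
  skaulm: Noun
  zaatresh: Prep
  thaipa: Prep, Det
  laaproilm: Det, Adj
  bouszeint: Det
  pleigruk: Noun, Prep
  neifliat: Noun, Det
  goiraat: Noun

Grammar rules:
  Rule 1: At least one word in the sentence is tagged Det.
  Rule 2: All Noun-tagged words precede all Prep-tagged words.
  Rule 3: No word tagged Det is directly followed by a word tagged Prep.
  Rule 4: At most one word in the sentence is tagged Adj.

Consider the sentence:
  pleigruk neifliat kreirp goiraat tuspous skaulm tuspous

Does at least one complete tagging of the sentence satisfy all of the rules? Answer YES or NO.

Candidates per position — 1:pleigruk {Noun,Prep}; 2:neifliat {Noun,Det}; 3:kreirp {Adj,Det}; 4:goiraat {Noun}; 5:tuspous {Prep}; 6:skaulm {Noun}; 7:tuspous {Prep}.
Rule 2 cannot be satisfied by any choice of tags from the lexicon.
So there is no consistent tagging.

NO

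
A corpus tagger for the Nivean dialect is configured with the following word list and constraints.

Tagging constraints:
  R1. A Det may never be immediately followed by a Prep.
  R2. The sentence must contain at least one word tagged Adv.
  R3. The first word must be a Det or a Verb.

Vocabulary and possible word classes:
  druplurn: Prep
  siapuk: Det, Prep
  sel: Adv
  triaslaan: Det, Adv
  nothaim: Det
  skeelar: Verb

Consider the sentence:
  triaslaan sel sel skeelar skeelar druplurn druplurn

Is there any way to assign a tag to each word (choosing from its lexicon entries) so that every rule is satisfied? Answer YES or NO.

Candidates per position — 1:triaslaan {Det,Adv}; 2:sel {Adv}; 3:sel {Adv}; 4:skeelar {Verb}; 5:skeelar {Verb}; 6:druplurn {Prep}; 7:druplurn {Prep}.
One satisfying assignment: Det Adv Adv Verb Verb Prep Prep.
Checking: rule 1 satisfied; rule 2 satisfied; rule 3 satisfied.

YES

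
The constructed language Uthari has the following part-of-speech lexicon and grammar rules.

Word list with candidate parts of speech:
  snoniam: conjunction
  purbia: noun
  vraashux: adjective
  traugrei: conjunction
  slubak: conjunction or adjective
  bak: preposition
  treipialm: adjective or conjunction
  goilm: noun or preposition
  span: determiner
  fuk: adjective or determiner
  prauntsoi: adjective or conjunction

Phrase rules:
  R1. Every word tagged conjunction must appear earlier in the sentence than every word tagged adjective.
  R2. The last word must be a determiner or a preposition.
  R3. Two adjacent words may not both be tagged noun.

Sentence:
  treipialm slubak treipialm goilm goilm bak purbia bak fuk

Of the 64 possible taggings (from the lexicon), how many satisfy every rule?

Candidates per position — 1:treipialm {adjective,conjunction}; 2:slubak {conjunction,adjective}; 3:treipialm {adjective,conjunction}; 4:goilm {noun,preposition}; 5:goilm {noun,preposition}; 6:bak {preposition}; 7:purbia {noun}; 8:bak {preposition}; 9:fuk {adjective,determiner}.
There are 64 candidate sequences in total.
Checking each against the rules leaves 12 sequences.
Count = 12.

12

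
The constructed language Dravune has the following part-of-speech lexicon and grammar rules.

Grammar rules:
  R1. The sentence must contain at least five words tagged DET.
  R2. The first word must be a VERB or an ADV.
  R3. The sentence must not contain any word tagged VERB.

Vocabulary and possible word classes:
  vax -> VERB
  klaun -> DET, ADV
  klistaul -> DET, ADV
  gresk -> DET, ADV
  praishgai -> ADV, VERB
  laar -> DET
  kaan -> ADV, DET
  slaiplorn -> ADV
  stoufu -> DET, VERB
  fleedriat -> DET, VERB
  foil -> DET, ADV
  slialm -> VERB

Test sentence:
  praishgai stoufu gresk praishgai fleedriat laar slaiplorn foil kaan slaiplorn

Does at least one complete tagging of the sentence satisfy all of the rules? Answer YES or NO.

YES

Candidates per position — 1:praishgai {ADV,VERB}; 2:stoufu {DET,VERB}; 3:gresk {DET,ADV}; 4:praishgai {ADV,VERB}; 5:fleedriat {DET,VERB}; 6:laar {DET}; 7:slaiplorn {ADV}; 8:foil {DET,ADV}; 9:kaan {ADV,DET}; 10:slaiplorn {ADV}.
One satisfying assignment: ADV DET DET ADV DET DET ADV ADV DET ADV.
Rule-by-rule: rule 1 ok; rule 2 ok; rule 3 ok.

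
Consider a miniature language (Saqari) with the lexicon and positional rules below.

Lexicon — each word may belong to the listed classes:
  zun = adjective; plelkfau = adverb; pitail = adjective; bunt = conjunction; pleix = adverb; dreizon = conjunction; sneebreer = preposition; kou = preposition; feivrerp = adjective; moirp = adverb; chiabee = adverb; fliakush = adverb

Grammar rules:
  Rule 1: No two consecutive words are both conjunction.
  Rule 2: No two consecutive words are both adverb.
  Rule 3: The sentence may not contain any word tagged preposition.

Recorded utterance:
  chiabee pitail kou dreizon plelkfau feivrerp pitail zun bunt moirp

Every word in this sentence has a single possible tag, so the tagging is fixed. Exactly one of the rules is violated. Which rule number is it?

Fixed tagging: adverb adjective preposition conjunction adverb adjective adjective adjective conjunction adverb.
Applying the rules: R1 holds, R2 holds, R3 violated.
Only rule 3 fails.

3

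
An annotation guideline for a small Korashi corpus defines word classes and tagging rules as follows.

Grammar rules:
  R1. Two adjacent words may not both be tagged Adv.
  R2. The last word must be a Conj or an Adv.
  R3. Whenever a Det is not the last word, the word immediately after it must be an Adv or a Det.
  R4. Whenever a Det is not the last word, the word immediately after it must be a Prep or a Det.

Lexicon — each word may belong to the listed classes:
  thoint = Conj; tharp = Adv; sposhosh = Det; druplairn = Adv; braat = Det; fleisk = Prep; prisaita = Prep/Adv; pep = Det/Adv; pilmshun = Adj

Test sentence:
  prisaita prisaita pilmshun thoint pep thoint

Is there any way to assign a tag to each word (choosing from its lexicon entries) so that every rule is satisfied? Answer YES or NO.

YES

Candidates per position — 1:prisaita {Prep,Adv}; 2:prisaita {Prep,Adv}; 3:pilmshun {Adj}; 4:thoint {Conj}; 5:pep {Det,Adv}; 6:thoint {Conj}.
One satisfying assignment: Prep Prep Adj Conj Adv Conj.
Checking: rule 1 ok; rule 2 ok; rule 3 ok; rule 4 ok.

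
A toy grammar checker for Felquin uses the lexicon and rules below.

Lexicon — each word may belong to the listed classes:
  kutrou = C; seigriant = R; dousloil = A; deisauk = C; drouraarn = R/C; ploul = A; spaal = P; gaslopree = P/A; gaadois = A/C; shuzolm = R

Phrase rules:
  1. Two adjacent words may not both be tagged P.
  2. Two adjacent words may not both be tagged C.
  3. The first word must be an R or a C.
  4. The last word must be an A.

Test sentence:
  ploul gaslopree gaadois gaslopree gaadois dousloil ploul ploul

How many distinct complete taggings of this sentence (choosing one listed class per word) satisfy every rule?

0

Candidates per position — 1:ploul {A}; 2:gaslopree {P,A}; 3:gaadois {A,C}; 4:gaslopree {P,A}; 5:gaadois {A,C}; 6:dousloil {A}; 7:ploul {A}; 8:ploul {A}.
There are 16 candidate sequences in total.
Rule 3 cannot be satisfied by any choice of tags from the lexicon.
So there is no consistent tagging.
Count = 0.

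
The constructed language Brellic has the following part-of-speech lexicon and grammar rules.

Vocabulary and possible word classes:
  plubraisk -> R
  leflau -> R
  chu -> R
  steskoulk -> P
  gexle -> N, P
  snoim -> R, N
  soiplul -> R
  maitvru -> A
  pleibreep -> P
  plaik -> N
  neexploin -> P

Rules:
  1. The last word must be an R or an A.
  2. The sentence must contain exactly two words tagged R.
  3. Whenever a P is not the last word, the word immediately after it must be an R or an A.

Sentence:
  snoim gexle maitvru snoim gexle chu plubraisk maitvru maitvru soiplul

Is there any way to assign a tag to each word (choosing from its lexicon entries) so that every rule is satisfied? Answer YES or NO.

Candidates per position — 1:snoim {R,N}; 2:gexle {N,P}; 3:maitvru {A}; 4:snoim {R,N}; 5:gexle {N,P}; 6:chu {R}; 7:plubraisk {R}; 8:maitvru {A}; 9:maitvru {A}; 10:soiplul {R}.
Rule 2 cannot be satisfied by any choice of tags from the lexicon.
So there is no consistent tagging.

NO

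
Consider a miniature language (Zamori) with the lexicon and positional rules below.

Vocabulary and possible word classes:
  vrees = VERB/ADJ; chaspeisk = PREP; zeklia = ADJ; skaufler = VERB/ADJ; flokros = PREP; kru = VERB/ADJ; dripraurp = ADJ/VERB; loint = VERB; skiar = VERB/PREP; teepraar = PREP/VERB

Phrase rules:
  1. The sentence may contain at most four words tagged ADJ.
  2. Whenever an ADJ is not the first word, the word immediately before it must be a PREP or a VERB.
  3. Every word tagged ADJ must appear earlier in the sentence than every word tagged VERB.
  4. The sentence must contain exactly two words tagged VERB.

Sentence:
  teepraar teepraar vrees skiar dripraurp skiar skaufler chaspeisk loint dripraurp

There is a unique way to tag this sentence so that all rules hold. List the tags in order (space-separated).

Candidates per position — 1:teepraar {PREP,VERB}; 2:teepraar {PREP,VERB}; 3:vrees {VERB,ADJ}; 4:skiar {VERB,PREP}; 5:dripraurp {ADJ,VERB}; 6:skiar {VERB,PREP}; 7:skaufler {VERB,ADJ}; 8:chaspeisk {PREP}; 9:loint {VERB}; 10:dripraurp {ADJ,VERB}.
Position 10: tagging it ADJ would leave rule 3 unsatisfiable, so it must be VERB.
Position 1: tagging it VERB would leave rule 4 unsatisfiable, so it must be PREP.
Position 2: tagging it VERB would leave rule 4 unsatisfiable, so it must be PREP.
Position 3: tagging it VERB would leave rule 4 unsatisfiable, so it must be ADJ.
Position 4: tagging it VERB would leave rule 4 unsatisfiable, so it must be PREP.
Position 5: tagging it VERB would leave rule 4 unsatisfiable, so it must be ADJ.
Position 6: tagging it VERB would leave rule 4 unsatisfiable, so it must be PREP.
Position 7: tagging it VERB would leave rule 4 unsatisfiable, so it must be ADJ.
So the tagging must be: PREP PREP ADJ PREP ADJ PREP ADJ PREP VERB VERB.
Verifying each rule — rule 1 holds; rule 2 holds; rule 3 holds; rule 4 holds.

PREP PREP ADJ PREP ADJ PREP ADJ PREP VERB VERB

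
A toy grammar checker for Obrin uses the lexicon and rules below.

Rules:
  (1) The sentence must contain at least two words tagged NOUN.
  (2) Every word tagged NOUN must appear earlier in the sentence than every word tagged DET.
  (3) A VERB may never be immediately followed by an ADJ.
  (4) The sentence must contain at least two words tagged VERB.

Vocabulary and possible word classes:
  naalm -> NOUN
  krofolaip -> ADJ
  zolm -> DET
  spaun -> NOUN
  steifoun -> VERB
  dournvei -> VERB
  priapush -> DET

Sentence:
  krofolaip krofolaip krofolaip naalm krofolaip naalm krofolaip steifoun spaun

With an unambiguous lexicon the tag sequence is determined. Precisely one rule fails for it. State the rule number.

4

Fixed tagging: ADJ ADJ ADJ NOUN ADJ NOUN ADJ VERB NOUN.
Applying the rules: R1 pass, R2 pass, R3 pass, R4 fail.
Only rule 4 fails.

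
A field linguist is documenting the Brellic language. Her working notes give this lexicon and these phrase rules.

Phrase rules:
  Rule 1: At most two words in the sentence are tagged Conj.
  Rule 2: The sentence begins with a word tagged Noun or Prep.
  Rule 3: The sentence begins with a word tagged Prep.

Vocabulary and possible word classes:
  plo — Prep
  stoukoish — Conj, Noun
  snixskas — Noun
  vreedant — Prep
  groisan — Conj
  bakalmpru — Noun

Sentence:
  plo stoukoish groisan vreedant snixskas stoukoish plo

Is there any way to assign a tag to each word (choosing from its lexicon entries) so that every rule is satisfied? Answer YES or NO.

Candidates per position — 1:plo {Prep}; 2:stoukoish {Conj,Noun}; 3:groisan {Conj}; 4:vreedant {Prep}; 5:snixskas {Noun}; 6:stoukoish {Conj,Noun}; 7:plo {Prep}.
One satisfying assignment: Prep Noun Conj Prep Noun Noun Prep.
Verifying each rule — rule 1 satisfied; rule 2 satisfied; rule 3 satisfied.

YES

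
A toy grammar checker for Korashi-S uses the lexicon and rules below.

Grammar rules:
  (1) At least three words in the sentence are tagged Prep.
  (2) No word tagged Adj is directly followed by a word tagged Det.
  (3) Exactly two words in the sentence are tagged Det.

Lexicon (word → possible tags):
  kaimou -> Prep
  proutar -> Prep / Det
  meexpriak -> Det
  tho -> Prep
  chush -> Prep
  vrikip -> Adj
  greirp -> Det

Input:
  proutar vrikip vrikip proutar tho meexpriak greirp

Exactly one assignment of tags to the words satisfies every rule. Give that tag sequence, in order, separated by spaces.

Prep Adj Adj Prep Prep Det Det

Candidates per position — 1:proutar {Prep,Det}; 2:vrikip {Adj}; 3:vrikip {Adj}; 4:proutar {Prep,Det}; 5:tho {Prep}; 6:meexpriak {Det}; 7:greirp {Det}.
Word 1 cannot be Det — rule 1 would then fail for every completion. It is Prep.
Word 4 cannot be Det — rule 1 would then fail for every completion. It is Prep.
The only consistent sequence is: Prep Adj Adj Prep Prep Det Det.
Verifying each rule — rule 1 holds; rule 2 holds; rule 3 holds.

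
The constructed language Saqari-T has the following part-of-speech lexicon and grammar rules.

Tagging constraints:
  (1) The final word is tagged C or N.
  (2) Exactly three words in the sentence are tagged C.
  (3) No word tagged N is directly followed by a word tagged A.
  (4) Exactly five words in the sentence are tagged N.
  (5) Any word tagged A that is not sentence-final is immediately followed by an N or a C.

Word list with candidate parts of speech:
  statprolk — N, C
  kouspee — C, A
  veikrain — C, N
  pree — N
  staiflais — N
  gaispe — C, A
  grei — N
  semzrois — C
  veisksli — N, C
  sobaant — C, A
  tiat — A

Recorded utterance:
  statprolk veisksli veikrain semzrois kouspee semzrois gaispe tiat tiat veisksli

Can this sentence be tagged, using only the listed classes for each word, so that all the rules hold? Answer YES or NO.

NO

Candidates per position — 1:statprolk {N,C}; 2:veisksli {N,C}; 3:veikrain {C,N}; 4:semzrois {C}; 5:kouspee {C,A}; 6:semzrois {C}; 7:gaispe {C,A}; 8:tiat {A}; 9:tiat {A}; 10:veisksli {N,C}.
Rule 4 cannot be satisfied by any choice of tags from the lexicon.
So there is no consistent tagging.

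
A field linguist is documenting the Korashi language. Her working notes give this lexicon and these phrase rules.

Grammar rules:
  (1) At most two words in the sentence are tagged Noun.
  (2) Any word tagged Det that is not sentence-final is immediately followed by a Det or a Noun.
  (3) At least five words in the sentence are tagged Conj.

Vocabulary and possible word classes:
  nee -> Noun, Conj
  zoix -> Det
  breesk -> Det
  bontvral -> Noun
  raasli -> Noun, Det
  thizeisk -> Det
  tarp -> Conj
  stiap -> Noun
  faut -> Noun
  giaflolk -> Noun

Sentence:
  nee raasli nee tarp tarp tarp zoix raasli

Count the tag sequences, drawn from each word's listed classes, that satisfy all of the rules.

Candidates per position — 1:nee {Noun,Conj}; 2:raasli {Noun,Det}; 3:nee {Noun,Conj}; 4:tarp {Conj}; 5:tarp {Conj}; 6:tarp {Conj}; 7:zoix {Det}; 8:raasli {Noun,Det}.
There are 16 candidate sequences in total.
The sequences that satisfy every rule: Conj Noun Conj Conj Conj Conj Det Noun; Conj Noun Conj Conj Conj Conj Det Det.
Count = 2.

2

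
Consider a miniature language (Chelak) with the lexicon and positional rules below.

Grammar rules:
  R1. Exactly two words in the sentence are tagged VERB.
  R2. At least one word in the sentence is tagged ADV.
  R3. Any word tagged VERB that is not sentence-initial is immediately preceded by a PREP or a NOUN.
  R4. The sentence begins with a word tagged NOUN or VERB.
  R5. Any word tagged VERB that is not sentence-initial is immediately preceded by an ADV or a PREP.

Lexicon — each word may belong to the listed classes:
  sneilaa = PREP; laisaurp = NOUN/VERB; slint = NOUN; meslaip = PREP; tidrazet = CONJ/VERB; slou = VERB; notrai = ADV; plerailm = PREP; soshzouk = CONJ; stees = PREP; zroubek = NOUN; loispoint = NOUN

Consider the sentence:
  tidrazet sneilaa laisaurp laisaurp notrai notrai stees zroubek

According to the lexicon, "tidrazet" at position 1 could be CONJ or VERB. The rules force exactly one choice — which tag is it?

VERB

Candidates per position — 1:tidrazet {CONJ,VERB}; 2:sneilaa {PREP}; 3:laisaurp {NOUN,VERB}; 4:laisaurp {NOUN,VERB}; 5:notrai {ADV}; 6:notrai {ADV}; 7:stees {PREP}; 8:zroubek {NOUN}.
Position 1: tagging it CONJ would leave rule 4 unsatisfiable, so it must be VERB.
Position 4: tagging it VERB would leave rule 5 unsatisfiable, so it must be NOUN.
Position 3: tagging it NOUN would leave rule 1 unsatisfiable, so it must be VERB.
That leaves exactly one tagging: VERB PREP VERB NOUN ADV ADV PREP NOUN.
Verifying each rule — rule 1 satisfied; rule 2 satisfied; rule 3 satisfied; rule 4 satisfied; rule 5 satisfied.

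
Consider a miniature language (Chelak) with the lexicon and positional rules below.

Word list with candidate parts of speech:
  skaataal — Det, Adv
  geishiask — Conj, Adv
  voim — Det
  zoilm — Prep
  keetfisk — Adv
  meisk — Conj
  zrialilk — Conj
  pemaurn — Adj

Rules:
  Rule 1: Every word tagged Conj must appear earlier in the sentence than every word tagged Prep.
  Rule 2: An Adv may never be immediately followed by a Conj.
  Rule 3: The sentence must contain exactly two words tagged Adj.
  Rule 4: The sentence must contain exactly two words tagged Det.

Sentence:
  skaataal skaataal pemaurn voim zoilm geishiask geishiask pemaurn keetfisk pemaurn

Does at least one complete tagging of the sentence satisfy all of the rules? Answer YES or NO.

NO

Candidates per position — 1:skaataal {Det,Adv}; 2:skaataal {Det,Adv}; 3:pemaurn {Adj}; 4:voim {Det}; 5:zoilm {Prep}; 6:geishiask {Conj,Adv}; 7:geishiask {Conj,Adv}; 8:pemaurn {Adj}; 9:keetfisk {Adv}; 10:pemaurn {Adj}.
Rule 3 cannot be satisfied by any choice of tags from the lexicon.
So there is no consistent tagging.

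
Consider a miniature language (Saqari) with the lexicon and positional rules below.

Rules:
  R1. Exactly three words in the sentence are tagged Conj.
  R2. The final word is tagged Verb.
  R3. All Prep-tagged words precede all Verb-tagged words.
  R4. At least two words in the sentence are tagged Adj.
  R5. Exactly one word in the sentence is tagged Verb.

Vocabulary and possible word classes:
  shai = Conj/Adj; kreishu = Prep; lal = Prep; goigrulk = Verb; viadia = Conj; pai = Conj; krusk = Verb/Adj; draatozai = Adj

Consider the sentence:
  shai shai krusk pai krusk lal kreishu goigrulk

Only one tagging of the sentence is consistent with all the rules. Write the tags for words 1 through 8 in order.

Candidates per position — 1:shai {Conj,Adj}; 2:shai {Conj,Adj}; 3:krusk {Verb,Adj}; 4:pai {Conj}; 5:krusk {Verb,Adj}; 6:lal {Prep}; 7:kreishu {Prep}; 8:goigrulk {Verb}.
At position 1, choosing Adj makes rule 1 impossible to satisfy; hence Conj.
At position 2, choosing Adj makes rule 1 impossible to satisfy; hence Conj.
At position 3, choosing Verb makes rule 3 impossible to satisfy; hence Adj.
At position 5, choosing Verb makes rule 3 impossible to satisfy; hence Adj.
That leaves exactly one tagging: Conj Conj Adj Conj Adj Prep Prep Verb.
Checking: rule 1 ok; rule 2 ok; rule 3 ok; rule 4 ok; rule 5 ok.

Conj Conj Adj Conj Adj Prep Prep Verb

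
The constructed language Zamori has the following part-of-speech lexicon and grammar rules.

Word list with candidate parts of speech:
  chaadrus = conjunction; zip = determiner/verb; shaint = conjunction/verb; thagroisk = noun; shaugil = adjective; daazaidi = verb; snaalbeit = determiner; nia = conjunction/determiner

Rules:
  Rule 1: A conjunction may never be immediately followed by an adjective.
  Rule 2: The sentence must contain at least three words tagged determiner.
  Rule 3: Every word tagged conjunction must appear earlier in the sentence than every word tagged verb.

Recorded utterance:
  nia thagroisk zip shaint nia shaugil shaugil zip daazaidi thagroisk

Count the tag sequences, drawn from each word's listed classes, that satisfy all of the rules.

7

Candidates per position — 1:nia {conjunction,determiner}; 2:thagroisk {noun}; 3:zip {determiner,verb}; 4:shaint {conjunction,verb}; 5:nia {conjunction,determiner}; 6:shaugil {adjective}; 7:shaugil {adjective}; 8:zip {determiner,verb}; 9:daazaidi {verb}; 10:thagroisk {noun}.
There are 32 candidate sequences in total.
Checking each against the rules leaves 7 sequences.
Count = 7.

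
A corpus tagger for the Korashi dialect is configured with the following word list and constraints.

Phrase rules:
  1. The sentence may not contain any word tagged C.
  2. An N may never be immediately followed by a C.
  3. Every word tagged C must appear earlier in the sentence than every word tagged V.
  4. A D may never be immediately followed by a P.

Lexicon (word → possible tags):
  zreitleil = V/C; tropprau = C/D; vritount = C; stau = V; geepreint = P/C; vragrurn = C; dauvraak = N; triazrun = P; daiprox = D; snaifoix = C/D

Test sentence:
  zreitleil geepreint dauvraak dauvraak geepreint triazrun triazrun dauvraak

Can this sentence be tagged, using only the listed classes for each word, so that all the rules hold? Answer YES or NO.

YES

Candidates per position — 1:zreitleil {V,C}; 2:geepreint {P,C}; 3:dauvraak {N}; 4:dauvraak {N}; 5:geepreint {P,C}; 6:triazrun {P}; 7:triazrun {P}; 8:dauvraak {N}.
One satisfying assignment: V P N N P P P N.
Check: rule 1 satisfied; rule 2 satisfied; rule 3 satisfied; rule 4 satisfied.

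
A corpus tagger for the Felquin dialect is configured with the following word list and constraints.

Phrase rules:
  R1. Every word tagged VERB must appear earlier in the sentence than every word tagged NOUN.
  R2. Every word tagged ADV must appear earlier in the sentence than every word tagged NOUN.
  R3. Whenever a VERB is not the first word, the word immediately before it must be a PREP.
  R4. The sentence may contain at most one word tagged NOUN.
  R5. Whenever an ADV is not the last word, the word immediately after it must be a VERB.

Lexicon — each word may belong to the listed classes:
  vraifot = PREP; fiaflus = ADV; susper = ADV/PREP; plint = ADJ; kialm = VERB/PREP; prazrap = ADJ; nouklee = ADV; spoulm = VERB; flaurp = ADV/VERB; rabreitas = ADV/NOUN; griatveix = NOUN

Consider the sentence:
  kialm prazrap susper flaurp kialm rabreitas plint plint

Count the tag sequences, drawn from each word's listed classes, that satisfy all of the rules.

Candidates per position — 1:kialm {VERB,PREP}; 2:prazrap {ADJ}; 3:susper {ADV,PREP}; 4:flaurp {ADV,VERB}; 5:kialm {VERB,PREP}; 6:rabreitas {ADV,NOUN}; 7:plint {ADJ}; 8:plint {ADJ}.
There are 32 candidate sequences in total.
The sequences that satisfy every rule: VERB ADJ PREP VERB PREP NOUN ADJ ADJ; PREP ADJ PREP VERB PREP NOUN ADJ ADJ.
Count = 2.

2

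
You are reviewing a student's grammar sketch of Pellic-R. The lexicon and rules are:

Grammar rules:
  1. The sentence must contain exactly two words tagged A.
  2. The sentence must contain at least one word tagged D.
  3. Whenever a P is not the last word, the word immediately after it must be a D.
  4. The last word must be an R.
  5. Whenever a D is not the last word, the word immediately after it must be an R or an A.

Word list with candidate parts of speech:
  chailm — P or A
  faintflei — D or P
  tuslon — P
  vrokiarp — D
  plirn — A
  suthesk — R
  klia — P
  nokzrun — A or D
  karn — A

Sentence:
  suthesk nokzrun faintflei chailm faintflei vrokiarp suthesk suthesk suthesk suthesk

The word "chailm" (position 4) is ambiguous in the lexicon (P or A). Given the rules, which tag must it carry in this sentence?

A

Candidates per position — 1:suthesk {R}; 2:nokzrun {A,D}; 3:faintflei {D,P}; 4:chailm {P,A}; 5:faintflei {D,P}; 6:vrokiarp {D}; 7:suthesk {R}; 8:suthesk {R}; 9:suthesk {R}; 10:suthesk {R}.
Word 2 cannot be D — rule 1 would then fail for every completion. It is A.
Word 3 cannot be P — rule 3 would then fail for every completion. It is D.
Word 4 cannot be P — rule 1 would then fail for every completion. It is A.
Word 5 cannot be D — rule 5 would then fail for every completion. It is P.
The only consistent sequence is: R A D A P D R R R R.
Rule-by-rule: rule 1 ✓; rule 2 ✓; rule 3 ✓; rule 4 ✓; rule 5 ✓.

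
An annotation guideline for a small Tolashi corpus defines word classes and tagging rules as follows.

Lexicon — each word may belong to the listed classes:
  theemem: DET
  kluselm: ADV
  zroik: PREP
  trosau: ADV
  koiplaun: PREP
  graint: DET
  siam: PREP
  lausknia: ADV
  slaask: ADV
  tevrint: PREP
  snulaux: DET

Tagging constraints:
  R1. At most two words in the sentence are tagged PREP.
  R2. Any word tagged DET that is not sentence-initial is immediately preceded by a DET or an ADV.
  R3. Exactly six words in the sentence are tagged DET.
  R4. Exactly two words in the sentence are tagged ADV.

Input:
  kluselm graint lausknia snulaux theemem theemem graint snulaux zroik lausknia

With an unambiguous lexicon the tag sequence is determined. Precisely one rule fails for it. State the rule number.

Fixed tagging: ADV DET ADV DET DET DET DET DET PREP ADV.
Rule check: R1 ✓, R2 ✓, R3 ✓, R4 ✗.
Only rule 4 fails.

4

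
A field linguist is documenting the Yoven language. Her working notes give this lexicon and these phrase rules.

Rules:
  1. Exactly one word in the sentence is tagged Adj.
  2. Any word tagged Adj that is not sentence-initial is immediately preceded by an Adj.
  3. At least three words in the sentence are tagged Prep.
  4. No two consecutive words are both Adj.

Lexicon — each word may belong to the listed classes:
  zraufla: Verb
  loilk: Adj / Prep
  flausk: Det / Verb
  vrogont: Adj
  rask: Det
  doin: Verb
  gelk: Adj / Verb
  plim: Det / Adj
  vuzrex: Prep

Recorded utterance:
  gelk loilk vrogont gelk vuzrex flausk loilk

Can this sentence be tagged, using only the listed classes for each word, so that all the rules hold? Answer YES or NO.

NO

Candidates per position — 1:gelk {Adj,Verb}; 2:loilk {Adj,Prep}; 3:vrogont {Adj}; 4:gelk {Adj,Verb}; 5:vuzrex {Prep}; 6:flausk {Det,Verb}; 7:loilk {Adj,Prep}.
Every candidate sequence violates at least one rule; no consistent tagging exists.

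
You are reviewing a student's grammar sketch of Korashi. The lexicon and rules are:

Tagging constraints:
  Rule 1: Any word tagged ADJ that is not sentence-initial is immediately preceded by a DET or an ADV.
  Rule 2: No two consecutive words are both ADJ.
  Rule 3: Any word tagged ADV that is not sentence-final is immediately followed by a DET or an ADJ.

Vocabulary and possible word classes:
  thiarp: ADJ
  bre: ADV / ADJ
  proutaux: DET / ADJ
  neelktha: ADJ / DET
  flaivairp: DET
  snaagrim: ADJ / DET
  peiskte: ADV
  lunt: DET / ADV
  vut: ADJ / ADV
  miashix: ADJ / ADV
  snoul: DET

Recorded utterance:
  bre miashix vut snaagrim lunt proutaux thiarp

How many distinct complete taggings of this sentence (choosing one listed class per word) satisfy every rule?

6

Candidates per position — 1:bre {ADV,ADJ}; 2:miashix {ADJ,ADV}; 3:vut {ADJ,ADV}; 4:snaagrim {ADJ,DET}; 5:lunt {DET,ADV}; 6:proutaux {DET,ADJ}; 7:thiarp {ADJ}.
There are 64 candidate sequences in total.
Checking each against the rules leaves 6 sequences.
Count = 6.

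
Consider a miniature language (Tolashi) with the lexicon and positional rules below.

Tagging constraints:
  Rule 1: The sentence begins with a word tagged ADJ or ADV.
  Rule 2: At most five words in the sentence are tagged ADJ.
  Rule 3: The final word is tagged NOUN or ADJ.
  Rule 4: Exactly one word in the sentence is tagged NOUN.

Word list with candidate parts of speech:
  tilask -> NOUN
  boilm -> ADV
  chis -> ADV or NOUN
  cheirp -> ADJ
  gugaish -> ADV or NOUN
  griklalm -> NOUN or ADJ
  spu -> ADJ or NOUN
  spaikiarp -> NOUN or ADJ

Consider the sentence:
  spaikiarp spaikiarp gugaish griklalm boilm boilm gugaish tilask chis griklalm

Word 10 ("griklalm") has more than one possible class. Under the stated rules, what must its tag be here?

ADJ

Candidates per position — 1:spaikiarp {NOUN,ADJ}; 2:spaikiarp {NOUN,ADJ}; 3:gugaish {ADV,NOUN}; 4:griklalm {NOUN,ADJ}; 5:boilm {ADV}; 6:boilm {ADV}; 7:gugaish {ADV,NOUN}; 8:tilask {NOUN}; 9:chis {ADV,NOUN}; 10:griklalm {NOUN,ADJ}.
Position 1: tagging it NOUN would leave rule 1 unsatisfiable, so it must be ADJ.
Position 2: tagging it NOUN would leave rule 4 unsatisfiable, so it must be ADJ.
Position 3: tagging it NOUN would leave rule 4 unsatisfiable, so it must be ADV.
Position 4: tagging it NOUN would leave rule 4 unsatisfiable, so it must be ADJ.
Position 7: tagging it NOUN would leave rule 4 unsatisfiable, so it must be ADV.
Position 9: tagging it NOUN would leave rule 4 unsatisfiable, so it must be ADV.
Position 10: tagging it NOUN would leave rule 4 unsatisfiable, so it must be ADJ.
The only consistent sequence is: ADJ ADJ ADV ADJ ADV ADV ADV NOUN ADV ADJ.
Check: rule 1 satisfied; rule 2 satisfied; rule 3 satisfied; rule 4 satisfied.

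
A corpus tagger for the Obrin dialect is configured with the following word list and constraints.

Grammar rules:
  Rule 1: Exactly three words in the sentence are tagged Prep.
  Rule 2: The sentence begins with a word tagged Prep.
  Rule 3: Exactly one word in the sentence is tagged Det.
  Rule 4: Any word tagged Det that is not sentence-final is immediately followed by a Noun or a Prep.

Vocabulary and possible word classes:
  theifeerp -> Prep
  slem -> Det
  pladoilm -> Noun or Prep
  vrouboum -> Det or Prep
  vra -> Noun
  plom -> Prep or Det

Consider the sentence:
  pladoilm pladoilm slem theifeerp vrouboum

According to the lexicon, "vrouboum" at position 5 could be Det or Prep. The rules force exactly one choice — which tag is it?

Prep

Candidates per position — 1:pladoilm {Noun,Prep}; 2:pladoilm {Noun,Prep}; 3:slem {Det}; 4:theifeerp {Prep}; 5:vrouboum {Det,Prep}.
Word 1 cannot be Noun — rule 2 would then fail for every completion. It is Prep.
Word 5 cannot be Det — rule 3 would then fail for every completion. It is Prep.
Word 2 cannot be Prep — rule 1 would then fail for every completion. It is Noun.
That leaves exactly one tagging: Prep Noun Det Prep Prep.
Verifying each rule — rule 1 holds; rule 2 holds; rule 3 holds; rule 4 holds.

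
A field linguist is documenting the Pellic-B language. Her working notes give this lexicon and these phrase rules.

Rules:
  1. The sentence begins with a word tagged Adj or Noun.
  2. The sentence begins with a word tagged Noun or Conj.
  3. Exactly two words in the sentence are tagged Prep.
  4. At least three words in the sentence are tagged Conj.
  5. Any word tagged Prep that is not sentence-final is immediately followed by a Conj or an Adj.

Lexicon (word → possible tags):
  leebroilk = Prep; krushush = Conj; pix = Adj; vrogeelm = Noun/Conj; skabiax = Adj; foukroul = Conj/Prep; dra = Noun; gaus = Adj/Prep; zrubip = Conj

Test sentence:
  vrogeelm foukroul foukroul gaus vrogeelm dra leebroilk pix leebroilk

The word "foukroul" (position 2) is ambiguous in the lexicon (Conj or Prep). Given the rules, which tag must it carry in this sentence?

Conj

Candidates per position — 1:vrogeelm {Noun,Conj}; 2:foukroul {Conj,Prep}; 3:foukroul {Conj,Prep}; 4:gaus {Adj,Prep}; 5:vrogeelm {Noun,Conj}; 6:dra {Noun}; 7:leebroilk {Prep}; 8:pix {Adj}; 9:leebroilk {Prep}.
At position 1, choosing Conj makes rule 1 impossible to satisfy; hence Noun.
At position 2, choosing Prep makes rule 3 impossible to satisfy; hence Conj.
At position 3, choosing Prep makes rule 3 impossible to satisfy; hence Conj.
At position 4, choosing Prep makes rule 3 impossible to satisfy; hence Adj.
At position 5, choosing Noun makes rule 4 impossible to satisfy; hence Conj.
The only consistent sequence is: Noun Conj Conj Adj Conj Noun Prep Adj Prep.
Rule-by-rule: rule 1 satisfied; rule 2 satisfied; rule 3 satisfied; rule 4 satisfied; rule 5 satisfied.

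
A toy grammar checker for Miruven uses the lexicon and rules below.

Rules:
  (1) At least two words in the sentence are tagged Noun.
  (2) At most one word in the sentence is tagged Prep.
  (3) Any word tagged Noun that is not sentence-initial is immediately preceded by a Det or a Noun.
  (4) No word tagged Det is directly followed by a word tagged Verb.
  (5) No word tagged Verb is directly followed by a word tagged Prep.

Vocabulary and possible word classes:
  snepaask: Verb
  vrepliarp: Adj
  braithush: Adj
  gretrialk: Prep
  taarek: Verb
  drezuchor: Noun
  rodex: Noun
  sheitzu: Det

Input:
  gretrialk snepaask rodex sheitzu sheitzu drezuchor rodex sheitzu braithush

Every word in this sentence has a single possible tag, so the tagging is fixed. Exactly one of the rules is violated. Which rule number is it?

3

Fixed tagging: Prep Verb Noun Det Det Noun Noun Det Adj.
Applying the rules: R1 pass, R2 pass, R3 fail, R4 pass, R5 pass.
Only rule 3 fails.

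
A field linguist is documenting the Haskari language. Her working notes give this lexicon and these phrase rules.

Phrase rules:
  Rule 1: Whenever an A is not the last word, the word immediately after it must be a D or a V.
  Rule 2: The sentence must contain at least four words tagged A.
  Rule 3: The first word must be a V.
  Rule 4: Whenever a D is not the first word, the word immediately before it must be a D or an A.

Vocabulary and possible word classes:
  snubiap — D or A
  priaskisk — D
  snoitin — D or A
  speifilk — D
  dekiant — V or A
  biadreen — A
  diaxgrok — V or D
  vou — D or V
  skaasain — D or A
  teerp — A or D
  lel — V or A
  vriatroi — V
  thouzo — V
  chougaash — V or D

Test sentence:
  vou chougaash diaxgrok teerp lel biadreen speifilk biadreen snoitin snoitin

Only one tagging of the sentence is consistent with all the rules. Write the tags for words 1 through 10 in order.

V V V A V A D A D A

Candidates per position — 1:vou {D,V}; 2:chougaash {V,D}; 3:diaxgrok {V,D}; 4:teerp {A,D}; 5:lel {V,A}; 6:biadreen {A}; 7:speifilk {D}; 8:biadreen {A}; 9:snoitin {D,A}; 10:snoitin {D,A}.
At position 1, choosing D makes rule 3 impossible to satisfy; hence V.
At position 2, choosing D makes rule 4 impossible to satisfy; hence V.
At position 3, choosing D makes rule 4 impossible to satisfy; hence V.
At position 4, choosing D makes rule 4 impossible to satisfy; hence A.
At position 5, choosing A makes rule 1 impossible to satisfy; hence V.
At position 9, choosing A makes rule 1 impossible to satisfy; hence D.
At position 10, choosing D makes rule 2 impossible to satisfy; hence A.
So the tagging must be: V V V A V A D A D A.
Verifying each rule — rule 1 holds; rule 2 holds; rule 3 holds; rule 4 holds.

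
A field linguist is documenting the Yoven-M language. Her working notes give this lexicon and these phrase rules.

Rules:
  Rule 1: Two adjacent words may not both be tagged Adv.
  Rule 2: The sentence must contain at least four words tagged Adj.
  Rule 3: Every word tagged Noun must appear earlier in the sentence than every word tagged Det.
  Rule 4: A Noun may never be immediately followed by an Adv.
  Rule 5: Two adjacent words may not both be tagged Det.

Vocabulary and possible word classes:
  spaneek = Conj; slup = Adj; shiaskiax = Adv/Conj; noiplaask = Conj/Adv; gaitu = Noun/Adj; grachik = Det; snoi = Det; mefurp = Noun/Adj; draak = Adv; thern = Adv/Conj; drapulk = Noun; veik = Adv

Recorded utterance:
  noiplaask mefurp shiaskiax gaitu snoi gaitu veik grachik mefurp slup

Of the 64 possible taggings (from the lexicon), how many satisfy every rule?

10

Candidates per position — 1:noiplaask {Conj,Adv}; 2:mefurp {Noun,Adj}; 3:shiaskiax {Adv,Conj}; 4:gaitu {Noun,Adj}; 5:snoi {Det}; 6:gaitu {Noun,Adj}; 7:veik {Adv}; 8:grachik {Det}; 9:mefurp {Noun,Adj}; 10:slup {Adj}.
There are 64 candidate sequences in total.
Checking each against the rules leaves 10 sequences.
Count = 10.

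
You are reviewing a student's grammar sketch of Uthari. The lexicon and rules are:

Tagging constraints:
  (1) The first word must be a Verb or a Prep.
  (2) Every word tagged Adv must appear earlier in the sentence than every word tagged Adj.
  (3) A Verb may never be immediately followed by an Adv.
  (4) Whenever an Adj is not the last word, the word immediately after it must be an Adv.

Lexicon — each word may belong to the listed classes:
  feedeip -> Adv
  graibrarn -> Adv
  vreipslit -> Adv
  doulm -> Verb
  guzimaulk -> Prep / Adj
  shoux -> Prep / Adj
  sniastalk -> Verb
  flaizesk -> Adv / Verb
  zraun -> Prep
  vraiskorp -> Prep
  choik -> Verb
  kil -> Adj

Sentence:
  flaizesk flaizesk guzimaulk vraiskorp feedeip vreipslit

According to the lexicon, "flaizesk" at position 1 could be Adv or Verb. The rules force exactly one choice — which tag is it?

Verb

Candidates per position — 1:flaizesk {Adv,Verb}; 2:flaizesk {Adv,Verb}; 3:guzimaulk {Prep,Adj}; 4:vraiskorp {Prep}; 5:feedeip {Adv}; 6:vreipslit {Adv}.
Word 1 cannot be Adv — rule 1 would then fail for every completion. It is Verb.
Word 2 cannot be Adv — rule 3 would then fail for every completion. It is Verb.
Word 3 cannot be Adj — rule 2 would then fail for every completion. It is Prep.
That leaves exactly one tagging: Verb Verb Prep Prep Adv Adv.
Verifying each rule — rule 1 ✓; rule 2 ✓; rule 3 ✓; rule 4 ✓.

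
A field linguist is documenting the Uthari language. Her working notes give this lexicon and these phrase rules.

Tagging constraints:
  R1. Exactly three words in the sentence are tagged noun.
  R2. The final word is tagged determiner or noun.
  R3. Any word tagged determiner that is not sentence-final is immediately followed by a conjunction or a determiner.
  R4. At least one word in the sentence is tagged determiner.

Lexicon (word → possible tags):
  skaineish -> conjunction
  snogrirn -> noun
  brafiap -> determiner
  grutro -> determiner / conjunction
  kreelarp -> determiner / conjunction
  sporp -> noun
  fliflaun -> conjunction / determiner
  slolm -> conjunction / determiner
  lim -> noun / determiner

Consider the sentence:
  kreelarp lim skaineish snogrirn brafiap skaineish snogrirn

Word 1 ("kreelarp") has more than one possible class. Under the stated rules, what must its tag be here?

Candidates per position — 1:kreelarp {determiner,conjunction}; 2:lim {noun,determiner}; 3:skaineish {conjunction}; 4:snogrirn {noun}; 5:brafiap {determiner}; 6:skaineish {conjunction}; 7:snogrirn {noun}.
Position 2: determiner is ruled out by rule 1; that leaves noun.
Position 1: determiner is ruled out by rule 3; that leaves conjunction.
The unique satisfying tagging is: conjunction noun conjunction noun determiner conjunction noun.
Check: rule 1 ok; rule 2 ok; rule 3 ok; rule 4 ok.

conjunction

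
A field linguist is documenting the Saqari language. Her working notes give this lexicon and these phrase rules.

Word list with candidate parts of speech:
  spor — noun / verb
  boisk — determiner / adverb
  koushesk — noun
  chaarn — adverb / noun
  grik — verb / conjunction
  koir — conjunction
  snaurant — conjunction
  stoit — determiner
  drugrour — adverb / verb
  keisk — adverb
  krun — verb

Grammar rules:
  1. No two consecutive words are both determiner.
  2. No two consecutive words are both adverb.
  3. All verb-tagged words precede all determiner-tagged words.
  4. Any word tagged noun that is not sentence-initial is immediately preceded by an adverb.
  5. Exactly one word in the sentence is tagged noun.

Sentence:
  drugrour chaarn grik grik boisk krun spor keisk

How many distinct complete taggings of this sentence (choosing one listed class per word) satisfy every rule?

4

Candidates per position — 1:drugrour {adverb,verb}; 2:chaarn {adverb,noun}; 3:grik {verb,conjunction}; 4:grik {verb,conjunction}; 5:boisk {determiner,adverb}; 6:krun {verb}; 7:spor {noun,verb}; 8:keisk {adverb}.
There are 64 candidate sequences in total.
The sequences that satisfy every rule: adverb noun verb verb adverb verb verb adverb; adverb noun verb conjunction adverb verb verb adverb; adverb noun conjunction verb adverb verb verb adverb; adverb noun conjunction conjunction adverb verb verb adverb.
Count = 4.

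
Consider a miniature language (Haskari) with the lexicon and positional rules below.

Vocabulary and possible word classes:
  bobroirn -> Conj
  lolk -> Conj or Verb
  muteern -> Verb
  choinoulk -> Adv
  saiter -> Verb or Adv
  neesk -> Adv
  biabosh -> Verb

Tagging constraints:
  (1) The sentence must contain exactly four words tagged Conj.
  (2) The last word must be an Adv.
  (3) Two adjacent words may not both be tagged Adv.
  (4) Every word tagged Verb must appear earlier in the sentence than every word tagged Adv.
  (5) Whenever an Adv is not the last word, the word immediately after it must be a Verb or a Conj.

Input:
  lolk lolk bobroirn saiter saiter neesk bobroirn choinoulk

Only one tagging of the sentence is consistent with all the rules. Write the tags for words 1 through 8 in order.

Candidates per position — 1:lolk {Conj,Verb}; 2:lolk {Conj,Verb}; 3:bobroirn {Conj}; 4:saiter {Verb,Adv}; 5:saiter {Verb,Adv}; 6:neesk {Adv}; 7:bobroirn {Conj}; 8:choinoulk {Adv}.
Word 1 cannot be Verb — rule 1 would then fail for every completion. It is Conj.
Word 2 cannot be Verb — rule 1 would then fail for every completion. It is Conj.
Word 5 cannot be Adv — rule 3 would then fail for every completion. It is Verb.
Word 4 cannot be Adv — rule 4 would then fail for every completion. It is Verb.
The only consistent sequence is: Conj Conj Conj Verb Verb Adv Conj Adv.
Check: rule 1 ok; rule 2 ok; rule 3 ok; rule 4 ok; rule 5 ok.

Conj Conj Conj Verb Verb Adv Conj Adv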